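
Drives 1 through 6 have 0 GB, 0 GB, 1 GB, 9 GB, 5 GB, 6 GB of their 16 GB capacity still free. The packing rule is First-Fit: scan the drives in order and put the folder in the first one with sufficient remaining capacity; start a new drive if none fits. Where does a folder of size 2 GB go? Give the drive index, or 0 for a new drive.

4

Drives with room: drive 4 (9 GB), drive 5 (5 GB), drive 6 (6 GB).
The first with room is drive 4.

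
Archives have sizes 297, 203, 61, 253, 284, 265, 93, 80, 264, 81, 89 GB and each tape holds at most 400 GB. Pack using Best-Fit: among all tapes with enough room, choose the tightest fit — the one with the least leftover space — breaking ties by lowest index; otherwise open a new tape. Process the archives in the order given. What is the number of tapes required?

6 tapes

Put 297 GB in tape 1; 103 GB remain.
Put 203 GB in tape 2; 197 GB remain.
Put 61 GB in tape 1; 42 GB remain.
Put 253 GB in tape 3; 147 GB remain.
Put 284 GB in tape 4; 116 GB remain.
Put 265 GB in tape 5; 135 GB remain.
Put 93 GB in tape 4; 23 GB remain.
Put 80 GB in tape 5; 55 GB remain.
Put 264 GB in tape 6; 136 GB remain.
Put 81 GB in tape 6; 55 GB remain.
Put 89 GB in tape 3; 58 GB remain.
Final tapes: [297,61] [203] [253,89] [284,93] [265,80] [264,81].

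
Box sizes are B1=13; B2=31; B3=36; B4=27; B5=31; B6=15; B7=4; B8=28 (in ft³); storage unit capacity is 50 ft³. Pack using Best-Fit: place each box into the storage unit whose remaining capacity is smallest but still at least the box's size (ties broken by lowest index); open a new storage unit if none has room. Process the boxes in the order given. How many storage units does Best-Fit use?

storage unit 1: place B1 (13 ft³), 37 ft³ left
storage unit 1: place B2 (31 ft³), 6 ft³ left
storage unit 2: place B3 (36 ft³), 14 ft³ left
storage unit 3: place B4 (27 ft³), 23 ft³ left
storage unit 4: place B5 (31 ft³), 19 ft³ left
storage unit 4: place B6 (15 ft³), 4 ft³ left
storage unit 4: place B7 (4 ft³), 0 ft³ left
storage unit 5: place B8 (28 ft³), 22 ft³ left

5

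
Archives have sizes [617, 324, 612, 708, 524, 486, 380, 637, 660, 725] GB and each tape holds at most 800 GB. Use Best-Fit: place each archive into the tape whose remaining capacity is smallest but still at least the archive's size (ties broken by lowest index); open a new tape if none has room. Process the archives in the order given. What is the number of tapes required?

617 GB → tape 1 (remaining 183 GB)
324 GB → tape 2 (remaining 476 GB)
612 GB → tape 3 (remaining 188 GB)
708 GB → tape 4 (remaining 92 GB)
524 GB → tape 5 (remaining 276 GB)
486 GB → tape 6 (remaining 314 GB)
380 GB → tape 2 (remaining 96 GB)
637 GB → tape 7 (remaining 163 GB)
660 GB → tape 8 (remaining 140 GB)
725 GB → tape 9 (remaining 75 GB)
Final tapes: [617] [324,380] [612] [708] [524] [486] [637] [660] [725].

9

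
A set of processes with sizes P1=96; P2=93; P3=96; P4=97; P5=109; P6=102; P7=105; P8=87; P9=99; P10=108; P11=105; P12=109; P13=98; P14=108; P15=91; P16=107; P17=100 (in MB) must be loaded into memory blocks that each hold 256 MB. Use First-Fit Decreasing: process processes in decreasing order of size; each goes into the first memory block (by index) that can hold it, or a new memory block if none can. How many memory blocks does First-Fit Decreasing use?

9

Sorted descending: 109, 109, 108, 108, 107, 105, 105, 102, 100, 99, 98, 97, 96, 96, 93, 91, 87.
Put 109 MB in memory block 1; 147 MB remain.
Put 109 MB in memory block 1; 38 MB remain.
Put 108 MB in memory block 2; 148 MB remain.
Put 108 MB in memory block 2; 40 MB remain.
Put 107 MB in memory block 3; 149 MB remain.
Put 105 MB in memory block 3; 44 MB remain.
Put 105 MB in memory block 4; 151 MB remain.
Put 102 MB in memory block 4; 49 MB remain.
Put 100 MB in memory block 5; 156 MB remain.
Put 99 MB in memory block 5; 57 MB remain.
Put 98 MB in memory block 6; 158 MB remain.
Put 97 MB in memory block 6; 61 MB remain.
Put 96 MB in memory block 7; 160 MB remain.
Put 96 MB in memory block 7; 64 MB remain.
Put 93 MB in memory block 8; 163 MB remain.
Put 91 MB in memory block 8; 72 MB remain.
Put 87 MB in memory block 9; 169 MB remain.
Final memory blocks: [109,109] [108,108] [107,105] [105,102] [100,99] [98,97] [96,96] [93,91] [87].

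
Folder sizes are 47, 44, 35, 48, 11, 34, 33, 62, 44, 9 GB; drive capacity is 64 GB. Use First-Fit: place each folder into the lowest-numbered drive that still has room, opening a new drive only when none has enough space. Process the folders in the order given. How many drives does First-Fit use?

8 drives

drive 1: place 47 GB, 17 GB left
drive 2: place 44 GB, 20 GB left
drive 3: place 35 GB, 29 GB left
drive 4: place 48 GB, 16 GB left
drive 1: place 11 GB, 6 GB left
drive 5: place 34 GB, 30 GB left
drive 6: place 33 GB, 31 GB left
drive 7: place 62 GB, 2 GB left
drive 8: place 44 GB, 20 GB left
drive 2: place 9 GB, 11 GB left
Final drives: [47,11] [44,9] [35] [48] [34] [33] [62] [44].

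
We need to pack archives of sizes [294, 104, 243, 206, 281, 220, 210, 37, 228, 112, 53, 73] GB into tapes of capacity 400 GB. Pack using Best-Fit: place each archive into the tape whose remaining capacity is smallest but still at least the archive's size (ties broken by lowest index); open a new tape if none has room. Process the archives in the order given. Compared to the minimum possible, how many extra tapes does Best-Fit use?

Best-Fit: [294,104] [243,112] [206] [281,37,53] [220] [210] [228,73] → 7 tapes.
7 archives exceed 200 GB (half the capacity), and no two of those can share a tape, so at least 7 tapes are needed.
So 7 is already optimal.

0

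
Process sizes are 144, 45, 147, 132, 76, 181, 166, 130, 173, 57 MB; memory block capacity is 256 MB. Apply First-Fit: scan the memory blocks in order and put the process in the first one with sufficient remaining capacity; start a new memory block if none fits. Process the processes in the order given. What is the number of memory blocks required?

7 memory blocks

Put 144 MB in memory block 1; 112 MB remain.
Put 45 MB in memory block 1; 67 MB remain.
Put 147 MB in memory block 2; 109 MB remain.
Put 132 MB in memory block 3; 124 MB remain.
Put 76 MB in memory block 2; 33 MB remain.
Put 181 MB in memory block 4; 75 MB remain.
Put 166 MB in memory block 5; 90 MB remain.
Put 130 MB in memory block 6; 126 MB remain.
Put 173 MB in memory block 7; 83 MB remain.
Put 57 MB in memory block 1; 10 MB remain.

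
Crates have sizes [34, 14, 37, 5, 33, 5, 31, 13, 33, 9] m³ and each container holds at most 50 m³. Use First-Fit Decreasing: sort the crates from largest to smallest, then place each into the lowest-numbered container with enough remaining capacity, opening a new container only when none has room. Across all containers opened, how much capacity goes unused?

36

Sorted descending: 37, 34, 33, 33, 31, 14, 13, 9, 5, 5.
Put 37 m³ in container 1; 13 m³ remain.
Put 34 m³ in container 2; 16 m³ remain.
Put 33 m³ in container 3; 17 m³ remain.
Put 33 m³ in container 4; 17 m³ remain.
Put 31 m³ in container 5; 19 m³ remain.
Put 14 m³ in container 2; 2 m³ remain.
Put 13 m³ in container 1; 0 m³ remain.
Put 9 m³ in container 3; 8 m³ remain.
Put 5 m³ in container 3; 3 m³ remain.
Put 5 m³ in container 4; 12 m³ remain.
5 containers × 50 m³ = 250 m³; used 214 m³; unused 36 m³.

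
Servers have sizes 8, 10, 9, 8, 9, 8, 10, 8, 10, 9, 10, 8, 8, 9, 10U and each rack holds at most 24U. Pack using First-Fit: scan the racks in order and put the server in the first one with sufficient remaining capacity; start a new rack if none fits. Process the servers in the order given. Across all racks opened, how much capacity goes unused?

Put 8U in rack 1; 16U remain.
Put 10U in rack 1; 6U remain.
Put 9U in rack 2; 15U remain.
Put 8U in rack 2; 7U remain.
Put 9U in rack 3; 15U remain.
Put 8U in rack 3; 7U remain.
Put 10U in rack 4; 14U remain.
Put 8U in rack 4; 6U remain.
Put 10U in rack 5; 14U remain.
Put 9U in rack 5; 5U remain.
Put 10U in rack 6; 14U remain.
Put 8U in rack 6; 6U remain.
Put 8U in rack 7; 16U remain.
Put 9U in rack 7; 7U remain.
Put 10U in rack 8; 14U remain.
8 racks × 24U = 192U; used 134U; unused 58U.

58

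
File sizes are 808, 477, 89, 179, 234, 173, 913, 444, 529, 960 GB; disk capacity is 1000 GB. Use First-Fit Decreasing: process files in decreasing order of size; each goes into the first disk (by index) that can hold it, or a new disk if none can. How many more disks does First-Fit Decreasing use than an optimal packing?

First-Fit Decreasing: [960] [913] [808,179] [529,444] [477,234,173,89] → 5 disks.
Total size 4806 GB; any packing needs at least ⌈4806/1000⌉ = 5 disks.
So 5 is already optimal.

0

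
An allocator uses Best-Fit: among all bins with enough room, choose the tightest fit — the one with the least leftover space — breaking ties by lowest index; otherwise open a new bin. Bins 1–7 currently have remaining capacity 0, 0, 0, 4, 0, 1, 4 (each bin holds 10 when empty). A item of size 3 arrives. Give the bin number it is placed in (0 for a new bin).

4

Bins with room: bin 4 (4), bin 7 (4).
Tightest fit is bin 4 with 4 free.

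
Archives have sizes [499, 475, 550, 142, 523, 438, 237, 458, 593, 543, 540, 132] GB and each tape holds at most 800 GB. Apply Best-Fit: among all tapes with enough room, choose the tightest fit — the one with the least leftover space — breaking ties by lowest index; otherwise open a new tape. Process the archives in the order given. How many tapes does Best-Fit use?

499 GB → tape 1 (remaining 301 GB)
475 GB → tape 2 (remaining 325 GB)
550 GB → tape 3 (remaining 250 GB)
142 GB → tape 3 (remaining 108 GB)
523 GB → tape 4 (remaining 277 GB)
438 GB → tape 5 (remaining 362 GB)
237 GB → tape 4 (remaining 40 GB)
458 GB → tape 6 (remaining 342 GB)
593 GB → tape 7 (remaining 207 GB)
543 GB → tape 8 (remaining 257 GB)
540 GB → tape 9 (remaining 260 GB)
132 GB → tape 7 (remaining 75 GB)
Final tapes: [499] [475] [550,142] [523,237] [438] [458] [593,132] [543] [540].

9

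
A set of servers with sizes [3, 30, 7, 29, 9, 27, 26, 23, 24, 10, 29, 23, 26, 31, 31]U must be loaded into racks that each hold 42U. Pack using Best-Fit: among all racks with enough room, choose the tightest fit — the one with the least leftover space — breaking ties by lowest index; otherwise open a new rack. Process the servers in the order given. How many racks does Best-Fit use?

11

rack 1: place 3U, 39U left
rack 1: place 30U, 9U left
rack 1: place 7U, 2U left
rack 2: place 29U, 13U left
rack 2: place 9U, 4U left
rack 3: place 27U, 15U left
rack 4: place 26U, 16U left
rack 5: place 23U, 19U left
rack 6: place 24U, 18U left
rack 3: place 10U, 5U left
rack 7: place 29U, 13U left
rack 8: place 23U, 19U left
rack 9: place 26U, 16U left
rack 10: place 31U, 11U left
rack 11: place 31U, 11U left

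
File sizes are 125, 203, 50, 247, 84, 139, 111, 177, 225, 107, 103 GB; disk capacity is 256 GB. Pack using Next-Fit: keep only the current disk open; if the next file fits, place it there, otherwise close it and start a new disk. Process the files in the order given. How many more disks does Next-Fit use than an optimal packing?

1

Next-Fit: [125] [203,50] [247] [84,139] [111] [177] [225] [107,103] → 8 disks.
Total size 1571 GB; any packing needs at least ⌈1571/256⌉ = 7 disks.
An optimal packing achieves that bound: [247] [225] [203,50] [177] [139,111] [125,107] [103,84] → 7 disks.
Excess: 8 − 7 = 1.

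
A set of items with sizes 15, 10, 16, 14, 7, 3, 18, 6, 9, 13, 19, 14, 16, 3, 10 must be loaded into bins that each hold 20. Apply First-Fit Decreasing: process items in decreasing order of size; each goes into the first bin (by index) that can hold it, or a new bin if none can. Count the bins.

Sorted descending: 19, 18, 16, 16, 15, 14, 14, 13, 10, 10, 9, 7, 6, 3, 3.
bin 1: place 19, 1 left
bin 2: place 18, 2 left
bin 3: place 16, 4 left
bin 4: place 16, 4 left
bin 5: place 15, 5 left
bin 6: place 14, 6 left
bin 7: place 14, 6 left
bin 8: place 13, 7 left
bin 9: place 10, 10 left
bin 9: place 10, 0 left
bin 10: place 9, 11 left
bin 8: place 7, 0 left
bin 6: place 6, 0 left
bin 3: place 3, 1 left
bin 4: place 3, 1 left

10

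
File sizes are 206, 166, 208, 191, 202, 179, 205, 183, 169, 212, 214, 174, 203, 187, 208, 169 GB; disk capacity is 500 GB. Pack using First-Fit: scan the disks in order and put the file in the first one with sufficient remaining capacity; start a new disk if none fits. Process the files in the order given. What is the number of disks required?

8

disk 1: place 206 GB, 294 GB left
disk 1: place 166 GB, 128 GB left
disk 2: place 208 GB, 292 GB left
disk 2: place 191 GB, 101 GB left
disk 3: place 202 GB, 298 GB left
disk 3: place 179 GB, 119 GB left
disk 4: place 205 GB, 295 GB left
disk 4: place 183 GB, 112 GB left
disk 5: place 169 GB, 331 GB left
disk 5: place 212 GB, 119 GB left
disk 6: place 214 GB, 286 GB left
disk 6: place 174 GB, 112 GB left
disk 7: place 203 GB, 297 GB left
disk 7: place 187 GB, 110 GB left
disk 8: place 208 GB, 292 GB left
disk 8: place 169 GB, 123 GB left
Final disks: [206,166] [208,191] [202,179] [205,183] [169,212] [214,174] [203,187] [208,169].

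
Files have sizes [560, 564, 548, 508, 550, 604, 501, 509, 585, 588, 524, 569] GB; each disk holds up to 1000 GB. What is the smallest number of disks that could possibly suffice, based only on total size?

Total size = 560 + 564 + 548 + 508 + 550 + 604 + 501 + 509 + 585 + 588 + 524 + 569 = 6610 GB.
⌈6610 / 1000⌉ = 7.

7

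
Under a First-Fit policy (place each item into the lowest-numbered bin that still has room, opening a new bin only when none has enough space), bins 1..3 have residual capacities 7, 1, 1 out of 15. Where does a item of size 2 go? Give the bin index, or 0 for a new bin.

1

Bins with room: bin 1 (7).
The first with room is bin 1.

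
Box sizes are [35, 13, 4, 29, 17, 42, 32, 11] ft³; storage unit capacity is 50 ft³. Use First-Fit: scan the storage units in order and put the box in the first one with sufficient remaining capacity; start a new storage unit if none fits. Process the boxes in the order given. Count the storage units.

4

storage unit 1: place 35 ft³, 15 ft³ left
storage unit 1: place 13 ft³, 2 ft³ left
storage unit 2: place 4 ft³, 46 ft³ left
storage unit 2: place 29 ft³, 17 ft³ left
storage unit 2: place 17 ft³, 0 ft³ left
storage unit 3: place 42 ft³, 8 ft³ left
storage unit 4: place 32 ft³, 18 ft³ left
storage unit 4: place 11 ft³, 7 ft³ left
Final storage units: [35,13] [4,29,17] [42] [32,11].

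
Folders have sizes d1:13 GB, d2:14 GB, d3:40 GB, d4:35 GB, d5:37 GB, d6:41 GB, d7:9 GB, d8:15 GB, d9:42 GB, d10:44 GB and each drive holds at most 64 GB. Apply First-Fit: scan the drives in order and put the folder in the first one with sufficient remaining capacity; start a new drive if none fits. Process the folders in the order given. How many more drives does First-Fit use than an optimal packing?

0

First-Fit: [13,14,35] [40,9,15] [37] [41] [42] [44] → 6 drives.
6 folders exceed 32 GB (half the capacity), and no two of those can share a drive, so at least 6 drives are needed.
So 6 is already optimal.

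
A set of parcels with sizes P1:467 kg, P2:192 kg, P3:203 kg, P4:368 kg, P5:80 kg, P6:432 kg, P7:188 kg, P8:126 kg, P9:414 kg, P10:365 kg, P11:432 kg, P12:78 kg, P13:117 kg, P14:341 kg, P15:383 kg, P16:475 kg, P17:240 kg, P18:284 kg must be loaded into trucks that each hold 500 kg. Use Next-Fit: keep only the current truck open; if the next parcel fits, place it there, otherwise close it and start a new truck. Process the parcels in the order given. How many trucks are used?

Put P1 (467 kg) in truck 1; 33 kg remain.
Put P2 (192 kg) in truck 2; 308 kg remain.
Put P3 (203 kg) in truck 2; 105 kg remain.
Put P4 (368 kg) in truck 3; 132 kg remain.
Put P5 (80 kg) in truck 3; 52 kg remain.
Put P6 (432 kg) in truck 4; 68 kg remain.
Put P7 (188 kg) in truck 5; 312 kg remain.
Put P8 (126 kg) in truck 5; 186 kg remain.
Put P9 (414 kg) in truck 6; 86 kg remain.
Put P10 (365 kg) in truck 7; 135 kg remain.
Put P11 (432 kg) in truck 8; 68 kg remain.
Put P12 (78 kg) in truck 9; 422 kg remain.
Put P13 (117 kg) in truck 9; 305 kg remain.
Put P14 (341 kg) in truck 10; 159 kg remain.
Put P15 (383 kg) in truck 11; 117 kg remain.
Put P16 (475 kg) in truck 12; 25 kg remain.
Put P17 (240 kg) in truck 13; 260 kg remain.
Put P18 (284 kg) in truck 14; 216 kg remain.

14 trucks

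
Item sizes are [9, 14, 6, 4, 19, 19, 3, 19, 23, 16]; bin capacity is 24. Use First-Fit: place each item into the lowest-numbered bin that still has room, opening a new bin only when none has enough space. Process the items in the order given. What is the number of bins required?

7 bins

Put 9 in bin 1; 15 remain.
Put 14 in bin 1; 1 remain.
Put 6 in bin 2; 18 remain.
Put 4 in bin 2; 14 remain.
Put 19 in bin 3; 5 remain.
Put 19 in bin 4; 5 remain.
Put 3 in bin 2; 11 remain.
Put 19 in bin 5; 5 remain.
Put 23 in bin 6; 1 remain.
Put 16 in bin 7; 8 remain.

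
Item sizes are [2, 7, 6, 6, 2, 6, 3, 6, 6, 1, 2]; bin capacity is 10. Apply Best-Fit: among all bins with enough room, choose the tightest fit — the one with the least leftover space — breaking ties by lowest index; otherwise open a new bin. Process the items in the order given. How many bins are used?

6

bin 1: place 2, 8 left
bin 1: place 7, 1 left
bin 2: place 6, 4 left
bin 3: place 6, 4 left
bin 2: place 2, 2 left
bin 4: place 6, 4 left
bin 3: place 3, 1 left
bin 5: place 6, 4 left
bin 6: place 6, 4 left
bin 1: place 1, 0 left
bin 2: place 2, 0 left
Final bins: [2,7,1] [6,2,2] [6,3] [6] [6] [6].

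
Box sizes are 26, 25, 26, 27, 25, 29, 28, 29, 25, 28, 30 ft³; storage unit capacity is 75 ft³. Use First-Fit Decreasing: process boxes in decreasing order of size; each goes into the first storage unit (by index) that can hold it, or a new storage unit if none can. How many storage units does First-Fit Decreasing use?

5

Sorted descending: 30, 29, 29, 28, 28, 27, 26, 26, 25, 25, 25.
30 ft³ → storage unit 1 (remaining 45 ft³)
29 ft³ → storage unit 1 (remaining 16 ft³)
29 ft³ → storage unit 2 (remaining 46 ft³)
28 ft³ → storage unit 2 (remaining 18 ft³)
28 ft³ → storage unit 3 (remaining 47 ft³)
27 ft³ → storage unit 3 (remaining 20 ft³)
26 ft³ → storage unit 4 (remaining 49 ft³)
26 ft³ → storage unit 4 (remaining 23 ft³)
25 ft³ → storage unit 5 (remaining 50 ft³)
25 ft³ → storage unit 5 (remaining 25 ft³)
25 ft³ → storage unit 5 (remaining 0 ft³)
Final storage units: [30,29] [29,28] [28,27] [26,26] [25,25,25].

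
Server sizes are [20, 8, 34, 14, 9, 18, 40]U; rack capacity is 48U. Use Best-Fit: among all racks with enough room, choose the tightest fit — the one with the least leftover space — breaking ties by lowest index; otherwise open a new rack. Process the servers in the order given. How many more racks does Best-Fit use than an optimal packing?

1

Best-Fit: [20,8,9] [34,14] [18] [40] → 4 racks.
Total size 143U; any packing needs at least ⌈143/48⌉ = 3 racks.
An optimal packing achieves that bound: [40,8] [34,14] [20,18,9] → 3 racks.
Excess: 4 − 3 = 1.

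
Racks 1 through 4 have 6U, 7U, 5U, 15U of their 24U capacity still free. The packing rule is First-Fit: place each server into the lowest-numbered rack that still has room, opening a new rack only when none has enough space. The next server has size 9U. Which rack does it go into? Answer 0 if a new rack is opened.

Racks with room: rack 4 (15U).
The first with room is rack 4.

4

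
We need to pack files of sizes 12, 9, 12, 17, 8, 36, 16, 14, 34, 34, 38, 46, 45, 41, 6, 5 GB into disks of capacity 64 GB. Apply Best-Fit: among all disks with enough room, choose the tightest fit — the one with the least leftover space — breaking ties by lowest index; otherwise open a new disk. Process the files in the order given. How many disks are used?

8

Put 12 GB in disk 1; 52 GB remain.
Put 9 GB in disk 1; 43 GB remain.
Put 12 GB in disk 1; 31 GB remain.
Put 17 GB in disk 1; 14 GB remain.
Put 8 GB in disk 1; 6 GB remain.
Put 36 GB in disk 2; 28 GB remain.
Put 16 GB in disk 2; 12 GB remain.
Put 14 GB in disk 3; 50 GB remain.
Put 34 GB in disk 3; 16 GB remain.
Put 34 GB in disk 4; 30 GB remain.
Put 38 GB in disk 5; 26 GB remain.
Put 46 GB in disk 6; 18 GB remain.
Put 45 GB in disk 7; 19 GB remain.
Put 41 GB in disk 8; 23 GB remain.
Put 6 GB in disk 1; 0 GB remain.
Put 5 GB in disk 2; 7 GB remain.
Final disks: [12,9,12,17,8,6] [36,16,5] [14,34] [34] [38] [46] [45] [41].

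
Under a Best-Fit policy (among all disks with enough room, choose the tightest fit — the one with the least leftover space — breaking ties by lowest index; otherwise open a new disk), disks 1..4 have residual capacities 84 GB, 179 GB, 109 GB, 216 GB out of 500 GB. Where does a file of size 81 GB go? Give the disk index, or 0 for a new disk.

Disks with room: disk 1 (84 GB), disk 2 (179 GB), disk 3 (109 GB), disk 4 (216 GB).
Tightest fit is disk 1 with 84 GB free.

1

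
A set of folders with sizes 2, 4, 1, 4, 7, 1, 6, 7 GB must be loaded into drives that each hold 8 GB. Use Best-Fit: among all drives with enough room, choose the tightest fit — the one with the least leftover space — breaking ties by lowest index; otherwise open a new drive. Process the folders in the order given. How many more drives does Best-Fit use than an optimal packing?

1

Best-Fit: [2,4,1,1] [4] [7] [6] [7] → 5 drives.
Total size 32 GB; any packing needs at least ⌈32/8⌉ = 4 drives.
An optimal packing achieves that bound: [7,1] [7,1] [6,2] [4,4] → 4 drives.
Excess: 5 − 4 = 1.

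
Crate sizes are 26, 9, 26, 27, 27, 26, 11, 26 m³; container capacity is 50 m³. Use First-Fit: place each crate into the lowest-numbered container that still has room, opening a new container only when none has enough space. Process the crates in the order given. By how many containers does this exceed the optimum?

0

First-Fit: [26,9,11] [26] [27] [27] [26] [26] → 6 containers.
6 crates exceed 25 m³ (half the capacity), and no two of those can share a container, so at least 6 containers are needed.
So 6 is already optimal.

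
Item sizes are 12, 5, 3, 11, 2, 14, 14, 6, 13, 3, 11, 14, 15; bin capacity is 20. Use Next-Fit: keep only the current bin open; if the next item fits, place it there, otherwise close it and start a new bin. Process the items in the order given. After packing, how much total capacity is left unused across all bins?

37

bin 1: place 12, 8 left
bin 1: place 5, 3 left
bin 1: place 3, 0 left
bin 2: place 11, 9 left
bin 2: place 2, 7 left
bin 3: place 14, 6 left
bin 4: place 14, 6 left
bin 4: place 6, 0 left
bin 5: place 13, 7 left
bin 5: place 3, 4 left
bin 6: place 11, 9 left
bin 7: place 14, 6 left
bin 8: place 15, 5 left
8 bins × 20 = 160; used 123; unused 37.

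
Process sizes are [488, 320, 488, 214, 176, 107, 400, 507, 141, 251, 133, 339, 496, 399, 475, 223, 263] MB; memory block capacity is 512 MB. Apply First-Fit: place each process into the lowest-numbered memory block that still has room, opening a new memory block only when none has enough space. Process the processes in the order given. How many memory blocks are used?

12

Put 488 MB in memory block 1; 24 MB remain.
Put 320 MB in memory block 2; 192 MB remain.
Put 488 MB in memory block 3; 24 MB remain.
Put 214 MB in memory block 4; 298 MB remain.
Put 176 MB in memory block 2; 16 MB remain.
Put 107 MB in memory block 4; 191 MB remain.
Put 400 MB in memory block 5; 112 MB remain.
Put 507 MB in memory block 6; 5 MB remain.
Put 141 MB in memory block 4; 50 MB remain.
Put 251 MB in memory block 7; 261 MB remain.
Put 133 MB in memory block 7; 128 MB remain.
Put 339 MB in memory block 8; 173 MB remain.
Put 496 MB in memory block 9; 16 MB remain.
Put 399 MB in memory block 10; 113 MB remain.
Put 475 MB in memory block 11; 37 MB remain.
Put 223 MB in memory block 12; 289 MB remain.
Put 263 MB in memory block 12; 26 MB remain.
Final memory blocks: [488] [320,176] [488] [214,107,141] [400] [507] [251,133] [339] [496] [399] [475] [223,263].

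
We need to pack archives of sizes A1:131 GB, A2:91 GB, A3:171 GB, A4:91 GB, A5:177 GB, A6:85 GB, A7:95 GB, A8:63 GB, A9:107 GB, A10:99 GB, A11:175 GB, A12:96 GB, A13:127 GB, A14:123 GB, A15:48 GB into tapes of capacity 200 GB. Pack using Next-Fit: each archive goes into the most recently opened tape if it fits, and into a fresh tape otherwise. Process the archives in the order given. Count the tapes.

12 tapes

Put A1 (131 GB) in tape 1; 69 GB remain.
Put A2 (91 GB) in tape 2; 109 GB remain.
Put A3 (171 GB) in tape 3; 29 GB remain.
Put A4 (91 GB) in tape 4; 109 GB remain.
Put A5 (177 GB) in tape 5; 23 GB remain.
Put A6 (85 GB) in tape 6; 115 GB remain.
Put A7 (95 GB) in tape 6; 20 GB remain.
Put A8 (63 GB) in tape 7; 137 GB remain.
Put A9 (107 GB) in tape 7; 30 GB remain.
Put A10 (99 GB) in tape 8; 101 GB remain.
Put A11 (175 GB) in tape 9; 25 GB remain.
Put A12 (96 GB) in tape 10; 104 GB remain.
Put A13 (127 GB) in tape 11; 73 GB remain.
Put A14 (123 GB) in tape 12; 77 GB remain.
Put A15 (48 GB) in tape 12; 29 GB remain.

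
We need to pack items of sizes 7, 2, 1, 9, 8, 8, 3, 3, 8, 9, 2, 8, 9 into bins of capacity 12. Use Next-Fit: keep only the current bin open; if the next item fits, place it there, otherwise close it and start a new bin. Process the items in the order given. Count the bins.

8 bins

7 → bin 1 (remaining 5)
2 → bin 1 (remaining 3)
1 → bin 1 (remaining 2)
9 → bin 2 (remaining 3)
8 → bin 3 (remaining 4)
8 → bin 4 (remaining 4)
3 → bin 4 (remaining 1)
3 → bin 5 (remaining 9)
8 → bin 5 (remaining 1)
9 → bin 6 (remaining 3)
2 → bin 6 (remaining 1)
8 → bin 7 (remaining 4)
9 → bin 8 (remaining 3)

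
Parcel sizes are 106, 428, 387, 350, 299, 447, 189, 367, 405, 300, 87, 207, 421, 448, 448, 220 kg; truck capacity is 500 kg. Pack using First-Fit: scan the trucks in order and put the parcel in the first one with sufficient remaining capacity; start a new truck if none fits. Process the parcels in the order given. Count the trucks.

Put 106 kg in truck 1; 394 kg remain.
Put 428 kg in truck 2; 72 kg remain.
Put 387 kg in truck 1; 7 kg remain.
Put 350 kg in truck 3; 150 kg remain.
Put 299 kg in truck 4; 201 kg remain.
Put 447 kg in truck 5; 53 kg remain.
Put 189 kg in truck 4; 12 kg remain.
Put 367 kg in truck 6; 133 kg remain.
Put 405 kg in truck 7; 95 kg remain.
Put 300 kg in truck 8; 200 kg remain.
Put 87 kg in truck 3; 63 kg remain.
Put 207 kg in truck 9; 293 kg remain.
Put 421 kg in truck 10; 79 kg remain.
Put 448 kg in truck 11; 52 kg remain.
Put 448 kg in truck 12; 52 kg remain.
Put 220 kg in truck 9; 73 kg remain.
Final trucks: [106,387] [428] [350,87] [299,189] [447] [367] [405] [300] [207,220] [421] [448] [448].

12 trucks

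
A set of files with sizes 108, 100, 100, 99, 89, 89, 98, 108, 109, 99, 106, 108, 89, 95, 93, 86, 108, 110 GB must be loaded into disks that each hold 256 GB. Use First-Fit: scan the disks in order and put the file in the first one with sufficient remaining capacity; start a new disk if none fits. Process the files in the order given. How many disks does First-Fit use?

9

disk 1: place 108 GB, 148 GB left
disk 1: place 100 GB, 48 GB left
disk 2: place 100 GB, 156 GB left
disk 2: place 99 GB, 57 GB left
disk 3: place 89 GB, 167 GB left
disk 3: place 89 GB, 78 GB left
disk 4: place 98 GB, 158 GB left
disk 4: place 108 GB, 50 GB left
disk 5: place 109 GB, 147 GB left
disk 5: place 99 GB, 48 GB left
disk 6: place 106 GB, 150 GB left
disk 6: place 108 GB, 42 GB left
disk 7: place 89 GB, 167 GB left
disk 7: place 95 GB, 72 GB left
disk 8: place 93 GB, 163 GB left
disk 8: place 86 GB, 77 GB left
disk 9: place 108 GB, 148 GB left
disk 9: place 110 GB, 38 GB left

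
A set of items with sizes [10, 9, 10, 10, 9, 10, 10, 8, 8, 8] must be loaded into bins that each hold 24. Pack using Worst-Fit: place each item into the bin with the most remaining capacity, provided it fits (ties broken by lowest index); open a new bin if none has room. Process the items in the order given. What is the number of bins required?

bin 1: place 10, 14 left
bin 1: place 9, 5 left
bin 2: place 10, 14 left
bin 2: place 10, 4 left
bin 3: place 9, 15 left
bin 3: place 10, 5 left
bin 4: place 10, 14 left
bin 4: place 8, 6 left
bin 5: place 8, 16 left
bin 5: place 8, 8 left
Final bins: [10,9] [10,10] [9,10] [10,8] [8,8].

5 bins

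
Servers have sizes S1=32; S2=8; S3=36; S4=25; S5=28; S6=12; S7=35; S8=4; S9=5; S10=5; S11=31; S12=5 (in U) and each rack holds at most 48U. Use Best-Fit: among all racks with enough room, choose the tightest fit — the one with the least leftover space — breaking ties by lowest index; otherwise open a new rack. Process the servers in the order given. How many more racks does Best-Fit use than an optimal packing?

Best-Fit: [32,8,4] [36,12] [25] [28] [35,5,5] [31,5] → 6 racks.
6 servers exceed 24U (half the capacity), and no two of those can share a rack, so at least 6 racks are needed.
So 6 is already optimal.

0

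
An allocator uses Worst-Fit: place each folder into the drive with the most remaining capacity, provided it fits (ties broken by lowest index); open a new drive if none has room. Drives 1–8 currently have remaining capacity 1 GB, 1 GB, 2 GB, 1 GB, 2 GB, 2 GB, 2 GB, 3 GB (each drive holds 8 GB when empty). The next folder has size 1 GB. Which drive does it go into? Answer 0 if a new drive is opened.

Drives with room: drive 1 (1 GB), drive 2 (1 GB), drive 3 (2 GB), drive 4 (1 GB), drive 5 (2 GB), drive 6 (2 GB), drive 7 (2 GB), drive 8 (3 GB).
Most room is drive 8 with 3 GB free.

8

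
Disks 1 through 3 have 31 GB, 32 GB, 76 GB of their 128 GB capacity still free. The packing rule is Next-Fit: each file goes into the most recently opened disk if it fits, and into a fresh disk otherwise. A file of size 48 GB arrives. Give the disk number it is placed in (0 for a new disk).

3

Next-Fit only looks at disk 3, which has 76 GB free.
48 GB fits there.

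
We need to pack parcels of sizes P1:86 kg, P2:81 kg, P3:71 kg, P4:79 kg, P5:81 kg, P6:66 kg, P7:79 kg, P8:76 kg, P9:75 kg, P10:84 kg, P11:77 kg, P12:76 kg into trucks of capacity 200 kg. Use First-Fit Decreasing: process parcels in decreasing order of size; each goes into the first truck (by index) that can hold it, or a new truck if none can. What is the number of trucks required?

Sorted descending: 86, 84, 81, 81, 79, 79, 77, 76, 76, 75, 71, 66.
86 kg → truck 1 (remaining 114 kg)
84 kg → truck 1 (remaining 30 kg)
81 kg → truck 2 (remaining 119 kg)
81 kg → truck 2 (remaining 38 kg)
79 kg → truck 3 (remaining 121 kg)
79 kg → truck 3 (remaining 42 kg)
77 kg → truck 4 (remaining 123 kg)
76 kg → truck 4 (remaining 47 kg)
76 kg → truck 5 (remaining 124 kg)
75 kg → truck 5 (remaining 49 kg)
71 kg → truck 6 (remaining 129 kg)
66 kg → truck 6 (remaining 63 kg)

6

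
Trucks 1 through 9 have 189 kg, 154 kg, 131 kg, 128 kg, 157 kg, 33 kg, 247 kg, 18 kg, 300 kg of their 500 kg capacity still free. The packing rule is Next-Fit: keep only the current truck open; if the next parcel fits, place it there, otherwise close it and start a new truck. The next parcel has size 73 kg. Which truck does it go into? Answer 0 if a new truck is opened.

9

Next-Fit only looks at truck 9, which has 300 kg free.
73 kg fits there.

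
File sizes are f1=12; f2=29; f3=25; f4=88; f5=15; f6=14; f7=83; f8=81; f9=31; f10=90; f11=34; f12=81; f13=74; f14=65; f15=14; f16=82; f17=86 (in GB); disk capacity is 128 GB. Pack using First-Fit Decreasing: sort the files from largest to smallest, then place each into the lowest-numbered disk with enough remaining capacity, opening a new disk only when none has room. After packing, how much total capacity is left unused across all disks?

248

Sorted descending: 90, 88, 86, 83, 82, 81, 81, 74, 65, 34, 31, 29, 25, 15, 14, 14, 12.
90 GB → disk 1 (remaining 38 GB)
88 GB → disk 2 (remaining 40 GB)
86 GB → disk 3 (remaining 42 GB)
83 GB → disk 4 (remaining 45 GB)
82 GB → disk 5 (remaining 46 GB)
81 GB → disk 6 (remaining 47 GB)
81 GB → disk 7 (remaining 47 GB)
74 GB → disk 8 (remaining 54 GB)
65 GB → disk 9 (remaining 63 GB)
34 GB → disk 1 (remaining 4 GB)
31 GB → disk 2 (remaining 9 GB)
29 GB → disk 3 (remaining 13 GB)
25 GB → disk 4 (remaining 20 GB)
15 GB → disk 4 (remaining 5 GB)
14 GB → disk 5 (remaining 32 GB)
14 GB → disk 5 (remaining 18 GB)
12 GB → disk 3 (remaining 1 GB)
9 disks × 128 GB = 1152 GB; used 904 GB; unused 248 GB.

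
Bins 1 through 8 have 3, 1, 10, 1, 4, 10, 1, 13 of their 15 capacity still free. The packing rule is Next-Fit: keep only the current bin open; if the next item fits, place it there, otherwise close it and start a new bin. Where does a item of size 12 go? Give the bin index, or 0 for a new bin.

Next-Fit only looks at bin 8, which has 13 free.
12 fits there.

8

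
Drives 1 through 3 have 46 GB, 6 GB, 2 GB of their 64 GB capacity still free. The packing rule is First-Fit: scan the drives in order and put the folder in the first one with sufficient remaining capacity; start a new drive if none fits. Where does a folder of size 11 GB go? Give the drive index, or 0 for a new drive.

Drives with room: drive 1 (46 GB).
The first with room is drive 1.

1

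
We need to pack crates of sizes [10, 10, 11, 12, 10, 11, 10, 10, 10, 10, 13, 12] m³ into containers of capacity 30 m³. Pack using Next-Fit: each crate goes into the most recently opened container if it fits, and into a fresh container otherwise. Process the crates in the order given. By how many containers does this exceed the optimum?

Next-Fit: [10,10] [11,12] [10,11] [10,10,10] [10,13] [12] → 6 containers.
Total size 129 m³; any packing needs at least ⌈129/30⌉ = 5 containers.
An optimal packing achieves that bound: [13,12] [12,11] [11,10] [10,10,10] [10,10,10] → 5 containers.
Excess: 6 − 5 = 1.

1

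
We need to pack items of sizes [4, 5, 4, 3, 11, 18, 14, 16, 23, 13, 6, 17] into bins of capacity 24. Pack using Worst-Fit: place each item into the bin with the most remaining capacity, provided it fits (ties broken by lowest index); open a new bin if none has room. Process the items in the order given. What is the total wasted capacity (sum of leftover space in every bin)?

34

bin 1: place 4, 20 left
bin 1: place 5, 15 left
bin 1: place 4, 11 left
bin 1: place 3, 8 left
bin 2: place 11, 13 left
bin 3: place 18, 6 left
bin 4: place 14, 10 left
bin 5: place 16, 8 left
bin 6: place 23, 1 left
bin 2: place 13, 0 left
bin 4: place 6, 4 left
bin 7: place 17, 7 left
7 bins × 24 = 168; used 134; unused 34.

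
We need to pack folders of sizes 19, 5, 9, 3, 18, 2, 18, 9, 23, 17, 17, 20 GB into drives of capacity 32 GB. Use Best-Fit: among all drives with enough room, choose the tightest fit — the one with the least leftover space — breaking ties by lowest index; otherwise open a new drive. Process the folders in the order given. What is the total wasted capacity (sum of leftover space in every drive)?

19 GB → drive 1 (remaining 13 GB)
5 GB → drive 1 (remaining 8 GB)
9 GB → drive 2 (remaining 23 GB)
3 GB → drive 1 (remaining 5 GB)
18 GB → drive 2 (remaining 5 GB)
2 GB → drive 1 (remaining 3 GB)
18 GB → drive 3 (remaining 14 GB)
9 GB → drive 3 (remaining 5 GB)
23 GB → drive 4 (remaining 9 GB)
17 GB → drive 5 (remaining 15 GB)
17 GB → drive 6 (remaining 15 GB)
20 GB → drive 7 (remaining 12 GB)
7 drives × 32 GB = 224 GB; used 160 GB; unused 64 GB.

64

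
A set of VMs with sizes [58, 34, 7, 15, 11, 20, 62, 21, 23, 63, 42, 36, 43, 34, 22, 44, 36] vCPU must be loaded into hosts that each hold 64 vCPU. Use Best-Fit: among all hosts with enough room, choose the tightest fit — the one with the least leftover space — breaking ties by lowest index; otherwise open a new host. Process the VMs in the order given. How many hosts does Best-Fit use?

host 1: place 58 vCPU, 6 vCPU left
host 2: place 34 vCPU, 30 vCPU left
host 2: place 7 vCPU, 23 vCPU left
host 2: place 15 vCPU, 8 vCPU left
host 3: place 11 vCPU, 53 vCPU left
host 3: place 20 vCPU, 33 vCPU left
host 4: place 62 vCPU, 2 vCPU left
host 3: place 21 vCPU, 12 vCPU left
host 5: place 23 vCPU, 41 vCPU left
host 6: place 63 vCPU, 1 vCPU left
host 7: place 42 vCPU, 22 vCPU left
host 5: place 36 vCPU, 5 vCPU left
host 8: place 43 vCPU, 21 vCPU left
host 9: place 34 vCPU, 30 vCPU left
host 7: place 22 vCPU, 0 vCPU left
host 10: place 44 vCPU, 20 vCPU left
host 11: place 36 vCPU, 28 vCPU left

11 hosts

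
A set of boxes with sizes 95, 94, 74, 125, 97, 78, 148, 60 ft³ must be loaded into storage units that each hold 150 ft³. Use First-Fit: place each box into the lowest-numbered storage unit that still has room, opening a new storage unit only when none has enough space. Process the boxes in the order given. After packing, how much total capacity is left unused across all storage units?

279

storage unit 1: place 95 ft³, 55 ft³ left
storage unit 2: place 94 ft³, 56 ft³ left
storage unit 3: place 74 ft³, 76 ft³ left
storage unit 4: place 125 ft³, 25 ft³ left
storage unit 5: place 97 ft³, 53 ft³ left
storage unit 6: place 78 ft³, 72 ft³ left
storage unit 7: place 148 ft³, 2 ft³ left
storage unit 3: place 60 ft³, 16 ft³ left
7 storage units × 150 ft³ = 1050 ft³; used 771 ft³; unused 279 ft³.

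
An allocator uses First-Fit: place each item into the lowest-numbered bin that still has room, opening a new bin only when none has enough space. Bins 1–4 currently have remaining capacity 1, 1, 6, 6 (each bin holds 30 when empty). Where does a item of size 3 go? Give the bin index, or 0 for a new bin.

Bins with room: bin 3 (6), bin 4 (6).
The first with room is bin 3.

3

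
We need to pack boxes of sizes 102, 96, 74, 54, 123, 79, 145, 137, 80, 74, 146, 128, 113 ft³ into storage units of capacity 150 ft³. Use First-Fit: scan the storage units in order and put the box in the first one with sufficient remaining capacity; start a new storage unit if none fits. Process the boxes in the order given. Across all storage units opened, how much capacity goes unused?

Put 102 ft³ in storage unit 1; 48 ft³ remain.
Put 96 ft³ in storage unit 2; 54 ft³ remain.
Put 74 ft³ in storage unit 3; 76 ft³ remain.
Put 54 ft³ in storage unit 2; 0 ft³ remain.
Put 123 ft³ in storage unit 4; 27 ft³ remain.
Put 79 ft³ in storage unit 5; 71 ft³ remain.
Put 145 ft³ in storage unit 6; 5 ft³ remain.
Put 137 ft³ in storage unit 7; 13 ft³ remain.
Put 80 ft³ in storage unit 8; 70 ft³ remain.
Put 74 ft³ in storage unit 3; 2 ft³ remain.
Put 146 ft³ in storage unit 9; 4 ft³ remain.
Put 128 ft³ in storage unit 10; 22 ft³ remain.
Put 113 ft³ in storage unit 11; 37 ft³ remain.
11 storage units × 150 ft³ = 1650 ft³; used 1351 ft³; unused 299 ft³.

299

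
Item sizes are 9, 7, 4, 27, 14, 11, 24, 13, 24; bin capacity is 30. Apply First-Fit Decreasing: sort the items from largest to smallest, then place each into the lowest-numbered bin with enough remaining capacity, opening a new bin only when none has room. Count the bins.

Sorted descending: 27, 24, 24, 14, 13, 11, 9, 7, 4.
27 → bin 1 (remaining 3)
24 → bin 2 (remaining 6)
24 → bin 3 (remaining 6)
14 → bin 4 (remaining 16)
13 → bin 4 (remaining 3)
11 → bin 5 (remaining 19)
9 → bin 5 (remaining 10)
7 → bin 5 (remaining 3)
4 → bin 2 (remaining 2)
Final bins: [27] [24,4] [24] [14,13] [11,9,7].

5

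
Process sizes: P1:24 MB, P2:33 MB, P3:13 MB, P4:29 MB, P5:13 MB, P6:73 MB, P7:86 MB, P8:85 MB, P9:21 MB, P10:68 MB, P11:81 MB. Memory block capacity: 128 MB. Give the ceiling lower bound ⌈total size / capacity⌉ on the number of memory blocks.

5 memory blocks

Total size = 24 + 33 + 13 + 29 + 13 + 73 + 86 + 85 + 21 + 68 + 81 = 526 MB.
⌈526 / 128⌉ = 5.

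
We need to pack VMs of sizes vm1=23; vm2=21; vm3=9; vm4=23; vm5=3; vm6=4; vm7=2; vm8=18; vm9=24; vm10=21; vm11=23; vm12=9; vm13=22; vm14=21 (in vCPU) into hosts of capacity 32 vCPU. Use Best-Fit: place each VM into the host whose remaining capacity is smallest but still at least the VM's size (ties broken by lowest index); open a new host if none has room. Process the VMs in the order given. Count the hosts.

vm1 (23 vCPU) → host 1 (remaining 9 vCPU)
vm2 (21 vCPU) → host 2 (remaining 11 vCPU)
vm3 (9 vCPU) → host 1 (remaining 0 vCPU)
vm4 (23 vCPU) → host 3 (remaining 9 vCPU)
vm5 (3 vCPU) → host 3 (remaining 6 vCPU)
vm6 (4 vCPU) → host 3 (remaining 2 vCPU)
vm7 (2 vCPU) → host 3 (remaining 0 vCPU)
vm8 (18 vCPU) → host 4 (remaining 14 vCPU)
vm9 (24 vCPU) → host 5 (remaining 8 vCPU)
vm10 (21 vCPU) → host 6 (remaining 11 vCPU)
vm11 (23 vCPU) → host 7 (remaining 9 vCPU)
vm12 (9 vCPU) → host 7 (remaining 0 vCPU)
vm13 (22 vCPU) → host 8 (remaining 10 vCPU)
vm14 (21 vCPU) → host 9 (remaining 11 vCPU)
Final hosts: [23,9] [21] [23,3,4,2] [18] [24] [21] [23,9] [22] [21].

9 hosts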